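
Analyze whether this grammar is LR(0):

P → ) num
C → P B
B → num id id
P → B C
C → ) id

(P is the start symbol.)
Yes, the grammar is LR(0)

Augment with P' → P and build the canonical LR(0) collection (I0 = CLOSURE({[P' → . P]}), then GOTO on every symbol after a dot until no new states appear). It has 13 states:
  I0: { [B → . num id id], [P → . ) num], [P → . B C], [P' → . P] }  — shift
  I1: { [P → ) . num] }  — shift
  I2: { [B → . num id id], [C → . ) id], [C → . P B], [P → . ) num], [P → . B C], [P → B . C] }  — shift
  I3: { [P' → P .] }  — accept
  I4: { [B → num . id id] }  — shift
  I5: { [B → num id . id] }  — shift
  I6: { [B → num id id .] }  — reduce
  I7: { [C → ) . id], [P → ) . num] }  — shift
  I8: { [P → B C .] }  — reduce
  I9: { [B → . num id id], [C → P . B] }  — shift
  I10: { [C → P B .] }  — reduce
  I11: { [C → ) id .] }  — reduce
  I12: { [P → ) num .] }  — reduce

Every state is either a pure shift/goto state or contains exactly one complete item and nothing to shift — no conflicts. The grammar is LR(0).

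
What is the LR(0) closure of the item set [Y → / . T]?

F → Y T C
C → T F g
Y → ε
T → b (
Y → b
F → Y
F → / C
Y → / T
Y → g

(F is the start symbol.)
Start with: [Y → / . T]
  [Y → / . T] has the dot before T: add [T → . b (]
No further items can be added.

CLOSURE = { [T → . b (], [Y → / . T] }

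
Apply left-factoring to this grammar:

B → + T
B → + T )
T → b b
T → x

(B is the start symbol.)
B → + T B'
B' → ε
B' → )
T → b b
T → x

Left-factoring transforms A → αβ₁ | αβ₂ into A → αA' and A' → β₁ | β₂
(α is the longest common prefix among the alternatives). Repeat until
no nonterminal has two alternatives with a common prefix.

Round 1: B has alternatives sharing prefix '+ T'. Introduce B': B → + T B'
  Add: B' → ε
  Add: B' → )

No remaining common prefixes — done.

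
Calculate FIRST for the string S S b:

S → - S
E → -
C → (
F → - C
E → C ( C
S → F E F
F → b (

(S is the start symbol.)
FIRST sets of the non-terminals involved (from the grammar, by fixed-point iteration):
  FIRST(S) = { '-', 'b' }

To compute FIRST(S S b), process the symbols left to right:
Symbol S is a non-terminal. Add FIRST(S) \ {ε} = { '-', 'b' }
S is not nullable (ε ∉ FIRST(S)), so stop here.
FIRST(S S b) = { '-', 'b' }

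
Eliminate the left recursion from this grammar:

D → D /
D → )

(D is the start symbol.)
D is directly left-recursive. The standard transformation for
  A → A α₁ | ... | A α_m | β₁ | ... | β_n
is
  A  → β₁ A' | ... | β_n A'
  A' → α₁ A' | ... | α_m A' | ε

D → ) becomes D → ) D'
D → D / becomes D' → / D'
Add D' → ε

Resulting grammar:
D → ) D'
D' → / D'
D' → ε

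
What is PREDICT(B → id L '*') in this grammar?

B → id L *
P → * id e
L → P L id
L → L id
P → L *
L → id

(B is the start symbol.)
{ 'id' }

PREDICT(B → id L '*') = (FIRST(RHS) \ {ε}) ∪ (FOLLOW(B) if ε ∈ FIRST(RHS), i.e. RHS ⇒* ε)
FIRST(id L '*') = { 'id' }
ε ∉ FIRST(id L '*'), so FOLLOW(B) is not added.
PREDICT(B → id L '*') = { 'id' }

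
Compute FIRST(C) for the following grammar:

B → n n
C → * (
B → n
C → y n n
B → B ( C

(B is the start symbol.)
From C → * (:
  - '*' is a terminal: add '*' and stop
From C → y n n:
  - y is a terminal: add 'y' and stop

Collecting: FIRST(C) = { '*', 'y' }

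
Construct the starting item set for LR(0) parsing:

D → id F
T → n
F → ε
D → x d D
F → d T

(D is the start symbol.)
{ [D → . id F], [D → . x d D], [D' → . D] }

First, augment the grammar with D' → D
I₀ = CLOSURE({ [D' → . D] }):
  [D' → . D] has the dot before D: add [D → . id F], [D → . x d D]
No further items can be added.

I₀ = { [D → . id F], [D → . x d D], [D' → . D] }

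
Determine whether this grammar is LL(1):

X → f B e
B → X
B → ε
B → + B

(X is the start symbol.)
Yes, the grammar is LL(1).

A grammar is LL(1) if for each non-terminal N with multiple productions, the predict sets of those productions are pairwise disjoint, where PREDICT(N → α) = (FIRST(α) \ {ε}) ∪ (FOLLOW(N) if α ⇒* ε).

Relevant sets:
  FIRST(X) = { 'f' }
  FOLLOW(B) = { 'e' }

For B:
  PREDICT(B → X) = { 'f' }
  PREDICT(B → ε) = { 'e' }
  PREDICT(B → '+' B) = { '+' }
X has a single production, so nothing to check there.

All predict sets are disjoint. The grammar IS LL(1).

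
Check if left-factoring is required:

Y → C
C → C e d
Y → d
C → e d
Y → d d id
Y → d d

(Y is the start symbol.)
Yes, Y has productions with common prefix 'd'

Left-factoring is needed when two productions for the same non-terminal
share a common prefix on the right-hand side.

Productions for Y:
  Y → C
  Y → d
  Y → d d id
  Y → d d
Productions for C:
  C → C e d
  C → e d

Found common prefix 'd' in productions for Y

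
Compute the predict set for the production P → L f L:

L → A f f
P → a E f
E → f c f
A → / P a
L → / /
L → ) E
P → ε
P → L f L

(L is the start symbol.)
{ ')', '/' }

PREDICT(P → L f L) = (FIRST(RHS) \ {ε}) ∪ (FOLLOW(P) if ε ∈ FIRST(RHS), i.e. RHS ⇒* ε)
FIRST(L) = { ')', '/' }
FIRST(L f L) = { ')', '/' }
ε ∉ FIRST(L f L), so FOLLOW(P) is not added.
PREDICT(P → L f L) = { ')', '/' }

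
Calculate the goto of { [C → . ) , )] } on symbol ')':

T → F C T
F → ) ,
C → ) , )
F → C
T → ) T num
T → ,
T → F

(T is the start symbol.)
GOTO(I, ')') = CLOSURE({ [A → αX.β] : [A → α.Xβ] ∈ I, X = ')' })

Items with dot before ')', with the dot advanced:
  [C → . ) , )] → [C → ) . , )]
Closure adds nothing (no advanced item has the dot before a non-terminal).

GOTO = { [C → ) . , )] }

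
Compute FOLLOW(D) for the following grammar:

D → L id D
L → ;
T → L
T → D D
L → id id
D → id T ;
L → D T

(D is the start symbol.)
{ $, ';', 'id' }

To compute FOLLOW(D), find every occurrence of D on a right-hand side N → α D β: add FIRST(β) \ {ε}, and if β is empty or nullable also add FOLLOW(N). Iterate to a fixed point.

D is the start symbol, so $ ∈ FOLLOW(D).
In D → L id D: D is at the end; this adds FOLLOW(D) to itself — nothing new
In T → D D: D is followed by D, add FIRST(D) \ {ε} = { ';', 'id' }
In T → D D: D is at the end, add FOLLOW(T)
In L → D T: D is followed by T, add FIRST(T) \ {ε} = { ';', 'id' }

The FOLLOW sets referred to above (computed the same way, to a fixed point):
  FOLLOW(T) = { ';', 'id' }

Taking the union: FOLLOW(D) = { $, ';', 'id' }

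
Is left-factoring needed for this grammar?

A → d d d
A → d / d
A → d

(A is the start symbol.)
Yes, A has productions with common prefix 'd'

Left-factoring is needed when two productions for the same non-terminal
share a common prefix on the right-hand side.

Productions for A:
  A → d d d
  A → d / d
  A → d

Found common prefix 'd' in productions for A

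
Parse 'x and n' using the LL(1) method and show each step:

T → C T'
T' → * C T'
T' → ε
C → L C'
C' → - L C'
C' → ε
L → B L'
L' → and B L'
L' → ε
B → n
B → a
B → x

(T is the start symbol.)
LL(1) parsing maintains a stack (initially the start symbol over $) and the input. At each step: if the stack top is a terminal, match it against the current input token; if it is a non-terminal N, replace it with the RHS of M[N, lookahead] (the unique production whose predict set contains the lookahead).

Stack is shown with the top on the left.

Stack             Input      Action
-----------------------------------
T $               x and n $  output T → C T'
C T' $            x and n $  output C → L C'
L C' T' $         x and n $  output L → B L'
B L' C' T' $      x and n $  output B → x
x L' C' T' $      x and n $  match 'x'
L' C' T' $        and n $    output L' → and B L'
and B L' C' T' $  and n $    match 'and'
B L' C' T' $      n $        output B → n
n L' C' T' $      n $        match 'n'
L' C' T' $        $          output L' → ε
C' T' $           $          output C' → ε
T' $              $          output T' → ε
$                 $          accept

The string is accepted.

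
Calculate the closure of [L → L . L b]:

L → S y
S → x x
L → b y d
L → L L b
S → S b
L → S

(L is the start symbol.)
{ [L → . L L b], [L → . S y], [L → . S], [L → . b y d], [L → L . L b], [S → . S b], [S → . x x] }

To compute CLOSURE, for each item [A → α.Bβ] where B is a non-terminal, add [B → .γ] for all productions B → γ; repeat for the newly added items until nothing changes.

Start with: [L → L . L b]
  [L → L . L b] has the dot before L: add [L → . S y], [L → . b y d], [L → . L L b], [L → . S]
  [L → . S y] has the dot before S: add [S → . x x], [S → . S b]
No further items can be added.

CLOSURE = { [L → . L L b], [L → . S y], [L → . S], [L → . b y d], [L → L . L b], [S → . S b], [S → . x x] }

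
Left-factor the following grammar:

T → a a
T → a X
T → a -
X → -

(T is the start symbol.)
T → a T'
T' → a
T' → X
T' → -
X → -

Left-factoring transforms A → αβ₁ | αβ₂ into A → αA' and A' → β₁ | β₂
(α is the longest common prefix among the alternatives). Repeat until
no nonterminal has two alternatives with a common prefix.

Round 1: T has alternatives sharing prefix 'a'. Introduce T': T → a T'
  Add: T' → a
  Add: T' → X
  Add: T' → -

No remaining common prefixes — done.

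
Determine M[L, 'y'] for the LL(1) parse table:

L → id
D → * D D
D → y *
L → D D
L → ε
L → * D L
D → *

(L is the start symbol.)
L → D D

To find M[L, 'y'], we find productions for L where 'y' is in the predict set (PREDICT(N → α) = (FIRST(α) \ {ε}) ∪ (FOLLOW(N) if α ⇒* ε)).

Relevant sets:
  FIRST(D) = { '*', 'y' }
  FOLLOW(L) = { $ }

L → id: PREDICT = { 'id' }
L → D D: PREDICT = { '*', 'y' }
  'y' is in predict set, so this production goes in M[L, 'y']
L → ε: PREDICT = { $ }
L → * D L: PREDICT = { '*' }

M[L, 'y'] = L → D D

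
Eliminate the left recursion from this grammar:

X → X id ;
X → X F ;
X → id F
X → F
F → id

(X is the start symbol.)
X is directly left-recursive. The standard transformation for
  A → A α₁ | ... | A α_m | β₁ | ... | β_n
is
  A  → β₁ A' | ... | β_n A'
  A' → α₁ A' | ... | α_m A' | ε

X → id F becomes X → id F X'
X → F becomes X → F X'
X → X id ; becomes X' → id ; X'
X → X F ; becomes X' → F ; X'
Add X' → ε

Productions for other non-terminals are unchanged:
  F → id

Resulting grammar:
X → id F X'
X → F X'
X' → id ; X'
X' → F ; X'
X' → ε
F → id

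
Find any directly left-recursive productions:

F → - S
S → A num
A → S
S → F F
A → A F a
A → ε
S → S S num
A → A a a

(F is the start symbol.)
Direct left recursion occurs when N → N α for some non-terminal N (the right-hand side begins with the left-hand side itself).

F → - S: starts with '-'
S → A num: starts with A
A → S: starts with S
S → F F: starts with F
A → A F a: LEFT RECURSIVE (starts with A)
A → ε: starts with ε
S → S S num: LEFT RECURSIVE (starts with S)
A → A a a: LEFT RECURSIVE (starts with A)

The grammar has direct left recursion on: A, S.

Answer: Yes, A, S are left-recursive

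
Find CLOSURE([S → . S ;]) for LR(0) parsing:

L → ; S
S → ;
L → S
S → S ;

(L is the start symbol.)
To compute CLOSURE, for each item [A → α.Bβ] where B is a non-terminal, add [B → .γ] for all productions B → γ; repeat for the newly added items until nothing changes.

Start with: [S → . S ;]
  [S → . S ;] has the dot before S: add [S → . ;]
No further items can be added.

CLOSURE = { [S → . ;], [S → . S ;] }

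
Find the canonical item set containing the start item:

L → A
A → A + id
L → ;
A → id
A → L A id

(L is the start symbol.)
First, augment the grammar with L' → L
I₀ = CLOSURE({ [L' → . L] }):
  [L' → . L] has the dot before L: add [L → . A], [L → . ;]
  [L → . A] has the dot before A: add [A → . A + id], [A → . id], [A → . L A id]
No further items can be added.

I₀ = { [A → . A + id], [A → . L A id], [A → . id], [L → . ;], [L → . A], [L' → . L] }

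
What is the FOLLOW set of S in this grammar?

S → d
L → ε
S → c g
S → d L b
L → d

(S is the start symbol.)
To compute FOLLOW(S), find every occurrence of S on a right-hand side N → α S β: add FIRST(β) \ {ε}, and if β is empty or nullable also add FOLLOW(N). Iterate to a fixed point.

S is the start symbol, so $ ∈ FOLLOW(S).
S does not occur on any right-hand side.

Taking the union: FOLLOW(S) = { $ }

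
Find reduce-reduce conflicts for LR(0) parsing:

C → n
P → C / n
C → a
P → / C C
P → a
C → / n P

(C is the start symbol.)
Yes — I9: [C → a .] vs [P → a .]

A reduce-reduce conflict occurs when an LR(0) state has two complete items [A → α .] and [B → β .] — both call for a reduction, and with no lookahead the parser cannot choose between them.

Augment with C' → C and build the canonical LR(0) collection (I0 = CLOSURE({[C' → . C]}), then GOTO on every symbol after a dot until no new states appear). It has 15 states:
  I0: { [C → . / n P], [C → . a], [C → . n], [C' → . C] }  — shift
  I1: { [C → / . n P] }  — shift
  I2: { [C' → C .] }  — accept
  I3: { [C → a .] }  — reduce
  I4: { [C → n .] }  — reduce
  I5: { [C → . / n P], [C → . a], [C → . n], [C → / n . P], [P → . / C C], [P → . C / n], [P → . a] }  — shift
  I6: { [C → . / n P], [C → . a], [C → . n], [C → / . n P], [P → / . C C] }  — shift
  I7: { [P → C . / n] }  — shift
  I8: { [C → / n P .] }  — reduce
  I9: { [C → a .], [P → a .] }  — 2 reduces
  I10: { [P → C / . n] }  — shift
  I11: { [P → C / n .] }  — reduce
  I12: { [C → . / n P], [C → . a], [C → . n], [P → / C . C] }  — shift
  I13: { [C → . / n P], [C → . a], [C → . n], [C → / n . P], [C → n .], [P → . / C C], [P → . C / n], [P → . a] }  — shift, reduce
  I14: { [P → / C C .] }  — reduce

I9 contains complete items [C → a .], [P → a .] — reduce-reduce conflict.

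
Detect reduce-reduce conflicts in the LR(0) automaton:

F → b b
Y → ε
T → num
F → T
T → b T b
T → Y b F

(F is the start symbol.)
Yes — I7: [F → b b .] vs [Y → .]

A reduce-reduce conflict occurs when an LR(0) state has two complete items [A → α .] and [B → β .] — both call for a reduction, and with no lookahead the parser cannot choose between them.

Augment with F' → F and build the canonical LR(0) collection (I0 = CLOSURE({[F' → . F]}), then GOTO on every symbol after a dot until no new states appear). It has 12 states:
  I0: { [F → . T], [F → . b b], [F' → . F], [T → . Y b F], [T → . b T b], [T → . num], [Y → .] }  — shift, reduce
  I1: { [F' → F .] }  — accept
  I2: { [F → T .] }  — reduce
  I3: { [T → Y . b F] }  — shift
  I4: { [F → b . b], [T → . Y b F], [T → . b T b], [T → . num], [T → b . T b], [Y → .] }  — shift, reduce
  I5: { [T → num .] }  — reduce
  I6: { [T → b T . b] }  — shift
  I7: { [F → b b .], [T → . Y b F], [T → . b T b], [T → . num], [T → b . T b], [Y → .] }  — shift, 2 reduces
  I8: { [T → . Y b F], [T → . b T b], [T → . num], [T → b . T b], [Y → .] }  — shift, reduce
  I9: { [T → b T b .] }  — reduce
  I10: { [F → . T], [F → . b b], [T → . Y b F], [T → . b T b], [T → . num], [T → Y b . F], [Y → .] }  — shift, reduce
  I11: { [T → Y b F .] }  — reduce

I7 contains complete items [F → b b .], [Y → .] — reduce-reduce conflict.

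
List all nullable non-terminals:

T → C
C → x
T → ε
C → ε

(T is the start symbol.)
A non-terminal is nullable if it can derive ε (the empty string): either it has an ε-production, or it has a production whose right-hand side consists entirely of nullable non-terminals.

ε-productions: T → ε, C → ε
So T, C are immediately nullable.
Every non-terminal is now nullable.
Nullable = { 'C', 'T' }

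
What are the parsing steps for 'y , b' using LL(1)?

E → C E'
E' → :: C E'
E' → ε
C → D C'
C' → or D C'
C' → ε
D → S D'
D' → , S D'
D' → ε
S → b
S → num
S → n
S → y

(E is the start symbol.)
LL(1) parsing maintains a stack (initially the start symbol over $) and the input. At each step: if the stack top is a terminal, match it against the current input token; if it is a non-terminal N, replace it with the RHS of M[N, lookahead] (the unique production whose predict set contains the lookahead).

Stack is shown with the top on the left.

Stack           Input    Action
-------------------------------
E $             y , b $  output E → C E'
C E' $          y , b $  output C → D C'
D C' E' $       y , b $  output D → S D'
S D' C' E' $    y , b $  output S → y
y D' C' E' $    y , b $  match 'y'
D' C' E' $      , b $    output D' → , S D'
, S D' C' E' $  , b $    match ','
S D' C' E' $    b $      output S → b
b D' C' E' $    b $      match 'b'
D' C' E' $      $        output D' → ε
C' E' $         $        output C' → ε
E' $            $        output E' → ε
$               $        accept

The string is accepted.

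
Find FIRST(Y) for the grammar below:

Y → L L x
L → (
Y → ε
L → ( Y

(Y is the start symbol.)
To compute FIRST(Y), examine every production with Y on the left-hand side, reading each right-hand side left to right until a non-nullable symbol is reached.

FIRST sets of the other non-terminals involved (by the same procedure, iterated to a fixed point):
  FIRST(L) = { '(' }

From Y → L L x:
  - L is a non-terminal: add FIRST(L) \ {ε} = { '(' }
    L is not nullable, so stop
From Y → ε:
  - ε-production, so ε ∈ FIRST(Y)

Collecting: FIRST(Y) = { '(', ε }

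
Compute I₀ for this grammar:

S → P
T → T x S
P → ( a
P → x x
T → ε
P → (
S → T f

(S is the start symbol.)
{ [P → . ( a], [P → . (], [P → . x x], [S → . P], [S → . T f], [S' → . S], [T → . T x S], [T → .] }

First, augment the grammar with S' → S
I₀ = CLOSURE({ [S' → . S] }):
  [S' → . S] has the dot before S: add [S → . P], [S → . T f]
  [S → . P] has the dot before P: add [P → . ( a], [P → . x x], [P → . (]
  [S → . T f] has the dot before T: add [T → . T x S], [T → .]
No further items can be added.

I₀ = { [P → . ( a], [P → . (], [P → . x x], [S → . P], [S → . T f], [S' → . S], [T → . T x S], [T → .] }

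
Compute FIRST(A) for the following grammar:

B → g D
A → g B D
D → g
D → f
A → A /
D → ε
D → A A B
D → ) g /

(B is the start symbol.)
To compute FIRST(A), examine every production with A on the left-hand side, reading each right-hand side left to right until a non-nullable symbol is reached.

From A → g B D:
  - g is a terminal: add 'g' and stop
From A → A /:
  - A is the symbol being defined: contributes nothing new
    A is not nullable, so stop

Collecting: FIRST(A) = { 'g' }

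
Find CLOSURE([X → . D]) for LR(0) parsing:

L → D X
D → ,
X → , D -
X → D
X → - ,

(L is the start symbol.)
Start with: [X → . D]
  [X → . D] has the dot before D: add [D → . ,]
No further items can be added.

CLOSURE = { [D → . ,], [X → . D] }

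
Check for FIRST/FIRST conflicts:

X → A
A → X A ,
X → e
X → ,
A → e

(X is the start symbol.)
A FIRST/FIRST conflict occurs when two productions N → α and N → β for the same non-terminal have FIRST(α) ∩ FIRST(β) ≠ ∅ (with ε ∈ FIRST of a nullable right-hand side, so two nullable alternatives also conflict).

FIRST sets of the non-terminals at (or reachable through a nullable prefix from) the front of some alternative:
  FIRST(A) = { ',', 'e' }
  FIRST(X) = { ',', 'e' }

Productions for X:
  X → A: FIRST = { ',', 'e' }
  X → e: FIRST = { 'e' }
  X → ,: FIRST = { ',' }
Productions for A:
  A → X A ,: FIRST = { ',', 'e' }
  A → e: FIRST = { 'e' }

Conflict for X: X → A and X → e
  Overlap: { 'e' }
Conflict for X: X → A and X → ,
  Overlap: { ',' }
Conflict for A: A → X A , and A → e
  Overlap: { 'e' }

Answer: Yes. X → A / X → e on { 'e' }; X → A / X → ',' on { ',' }; A → X A ',' / A → e on { 'e' }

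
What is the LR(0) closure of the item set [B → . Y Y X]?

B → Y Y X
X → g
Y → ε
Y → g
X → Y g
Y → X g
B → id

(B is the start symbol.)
{ [B → . Y Y X], [X → . Y g], [X → . g], [Y → . X g], [Y → . g], [Y → .] }

To compute CLOSURE, for each item [A → α.Bβ] where B is a non-terminal, add [B → .γ] for all productions B → γ; repeat for the newly added items until nothing changes.

Start with: [B → . Y Y X]
  [B → . Y Y X] has the dot before Y: add [Y → .], [Y → . g], [Y → . X g]
  [Y → . X g] has the dot before X: add [X → . g], [X → . Y g]
No further items can be added.

CLOSURE = { [B → . Y Y X], [X → . Y g], [X → . g], [Y → . X g], [Y → . g], [Y → .] }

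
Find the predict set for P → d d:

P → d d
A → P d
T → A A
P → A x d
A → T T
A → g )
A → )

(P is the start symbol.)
PREDICT(P → d d) = (FIRST(RHS) \ {ε}) ∪ (FOLLOW(P) if ε ∈ FIRST(RHS), i.e. RHS ⇒* ε)
FIRST(d d) = { 'd' }
ε ∉ FIRST(d d), so FOLLOW(P) is not added.
PREDICT(P → d d) = { 'd' }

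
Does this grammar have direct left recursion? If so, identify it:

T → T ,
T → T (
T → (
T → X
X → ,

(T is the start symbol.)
T → T ,: LEFT RECURSIVE (starts with T)
T → T (: LEFT RECURSIVE (starts with T)
T → (: starts with '('
T → X: starts with X
X → ,: starts with ','

The grammar has direct left recursion on: T.

Answer: Yes, T is left-recursive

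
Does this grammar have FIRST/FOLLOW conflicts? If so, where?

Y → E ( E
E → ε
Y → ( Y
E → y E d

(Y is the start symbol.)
Nullable non-terminals: E.

E: nullable alternative(s) E → ε; FOLLOW(E) = { $, '(', 'd' }
  E → ε: FIRST \ {ε} = { } — this is the only nullable alternative, skip
  E → y E d: FIRST \ {ε} = { 'y' } — disjoint from FOLLOW(E)

Y has no nullable alternative, so no FIRST/FOLLOW check is needed there.

No FIRST/FOLLOW conflicts found.

Answer: No FIRST/FOLLOW conflicts.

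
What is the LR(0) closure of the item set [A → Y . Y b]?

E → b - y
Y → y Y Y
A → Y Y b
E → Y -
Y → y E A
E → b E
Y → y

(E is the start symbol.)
To compute CLOSURE, for each item [A → α.Bβ] where B is a non-terminal, add [B → .γ] for all productions B → γ; repeat for the newly added items until nothing changes.

Start with: [A → Y . Y b]
  [A → Y . Y b] has the dot before Y: add [Y → . y Y Y], [Y → . y E A], [Y → . y]
No further items can be added.

CLOSURE = { [A → Y . Y b], [Y → . y E A], [Y → . y Y Y], [Y → . y] }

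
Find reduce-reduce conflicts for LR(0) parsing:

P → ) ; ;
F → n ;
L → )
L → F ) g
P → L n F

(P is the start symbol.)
No reduce-reduce conflicts

A reduce-reduce conflict occurs when an LR(0) state has two complete items [A → α .] and [B → β .] — both call for a reduction, and with no lookahead the parser cannot choose between them.

Augment with P' → P and build the canonical LR(0) collection (I0 = CLOSURE({[P' → . P]}), then GOTO on every symbol after a dot until no new states appear). It has 13 states:
  I0: { [F → . n ;], [L → . )], [L → . F ) g], [P → . ) ; ;], [P → . L n F], [P' → . P] }  — shift
  I1: { [L → ) .], [P → ) . ; ;] }  — shift, reduce
  I2: { [L → F . ) g] }  — shift
  I3: { [P → L . n F] }  — shift
  I4: { [P' → P .] }  — accept
  I5: { [F → n . ;] }  — shift
  I6: { [F → n ; .] }  — reduce
  I7: { [F → . n ;], [P → L n . F] }  — shift
  I8: { [P → L n F .] }  — reduce
  I9: { [L → F ) . g] }  — shift
  I10: { [L → F ) g .] }  — reduce
  I11: { [P → ) ; . ;] }  — shift
  I12: { [P → ) ; ; .] }  — reduce

No state contains more than one complete item.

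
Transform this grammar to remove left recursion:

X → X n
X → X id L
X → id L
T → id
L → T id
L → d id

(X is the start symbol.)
X → id L X'
X' → n X'
X' → id L X'
X' → ε
T → id
L → T id
L → d id

X is directly left-recursive. The standard transformation for
  A → A α₁ | ... | A α_m | β₁ | ... | β_n
is
  A  → β₁ A' | ... | β_n A'
  A' → α₁ A' | ... | α_m A' | ε

X → id L becomes X → id L X'
X → X n becomes X' → n X'
X → X id L becomes X' → id L X'
Add X' → ε

Productions for other non-terminals are unchanged:
  T → id
  L → T id
  L → d id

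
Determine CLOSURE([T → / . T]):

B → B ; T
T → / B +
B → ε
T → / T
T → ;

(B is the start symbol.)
To compute CLOSURE, for each item [A → α.Bβ] where B is a non-terminal, add [B → .γ] for all productions B → γ; repeat for the newly added items until nothing changes.

Start with: [T → / . T]
  [T → / . T] has the dot before T: add [T → . / B +], [T → . / T], [T → . ;]
No further items can be added.

CLOSURE = { [T → . / B +], [T → . / T], [T → . ;], [T → / . T] }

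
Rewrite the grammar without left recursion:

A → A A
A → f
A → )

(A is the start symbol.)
A → f A'
A → ) A'
A' → A A'
A' → ε

A is directly left-recursive. The standard transformation for
  A → A α₁ | ... | A α_m | β₁ | ... | β_n
is
  A  → β₁ A' | ... | β_n A'
  A' → α₁ A' | ... | α_m A' | ε

A → f becomes A → f A'
A → ) becomes A → ) A'
A → A A becomes A' → A A'
Add A' → ε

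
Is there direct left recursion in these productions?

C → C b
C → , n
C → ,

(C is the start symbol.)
Direct left recursion occurs when N → N α for some non-terminal N (the right-hand side begins with the left-hand side itself).

C → C b: LEFT RECURSIVE (starts with C)
C → , n: starts with ','
C → ,: starts with ','

The grammar has direct left recursion on: C.

Answer: Yes, C is left-recursive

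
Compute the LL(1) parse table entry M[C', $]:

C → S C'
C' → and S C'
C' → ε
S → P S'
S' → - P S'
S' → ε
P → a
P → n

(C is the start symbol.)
To find M[C', $], we find productions for C' where $ is in the predict set (PREDICT(N → α) = (FIRST(α) \ {ε}) ∪ (FOLLOW(N) if α ⇒* ε)).

Relevant sets:
  FOLLOW(C') = { $ }

C' → and S C': PREDICT = { 'and' }
C' → ε: PREDICT = { $ }
  $ is in predict set, so this production goes in M[C', $]

M[C', $] = C' → ε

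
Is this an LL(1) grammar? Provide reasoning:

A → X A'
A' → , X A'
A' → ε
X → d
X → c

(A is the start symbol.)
A grammar is LL(1) if for each non-terminal N with multiple productions, the predict sets of those productions are pairwise disjoint, where PREDICT(N → α) = (FIRST(α) \ {ε}) ∪ (FOLLOW(N) if α ⇒* ε).

Relevant sets:
  FOLLOW(A') = { $ }

For A':
  PREDICT(A' → ',' X A') = { ',' }
  PREDICT(A' → ε) = { $ }
For X:
  PREDICT(X → d) = { 'd' }
  PREDICT(X → c) = { 'c' }
A has a single production, so nothing to check there.

All predict sets are disjoint. The grammar IS LL(1).

Answer: Yes, the grammar is LL(1).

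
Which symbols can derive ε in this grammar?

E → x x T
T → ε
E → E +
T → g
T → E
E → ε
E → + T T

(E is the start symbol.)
ε-productions: T → ε, E → ε
So T, E are immediately nullable.
Every non-terminal is now nullable.
Nullable = { 'E', 'T' }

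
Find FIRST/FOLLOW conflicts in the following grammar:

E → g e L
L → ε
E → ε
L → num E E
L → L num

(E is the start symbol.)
A FIRST/FOLLOW conflict occurs when a non-terminal N has a nullable alternative N → β (β ⇒* ε) and another alternative N → α with FIRST(α) ∩ FOLLOW(N) ≠ ∅: on such a lookahead the parser cannot decide between expanding α and letting N vanish via β.

Nullable non-terminals: E, L.
FIRST sets used below: FIRST(L) = { 'num', ε }

E: nullable alternative(s) E → ε; FOLLOW(E) = { $, 'g', 'num' }
  E → g e L: FIRST \ {ε} = { 'g' } — overlaps FOLLOW(E) on { 'g' }: CONFLICT
  E → ε: FIRST \ {ε} = { } — this is the only nullable alternative, skip

L: nullable alternative(s) L → ε; FOLLOW(L) = { $, 'g', 'num' }
  L → ε: FIRST \ {ε} = { } — this is the only nullable alternative, skip
  L → num E E: FIRST \ {ε} = { 'num' } — overlaps FOLLOW(L) on { 'num' }: CONFLICT
  L → L num: FIRST \ {ε} = { 'num' } — overlaps FOLLOW(L) on { 'num' }: CONFLICT

So the grammar has 3 FIRST/FOLLOW conflicts (marked CONFLICT above).

Answer: Yes. E → g e L with FOLLOW(E) on { 'g' }; L → num E E with FOLLOW(L) on { 'num' }; L → L num with FOLLOW(L) on { 'num' }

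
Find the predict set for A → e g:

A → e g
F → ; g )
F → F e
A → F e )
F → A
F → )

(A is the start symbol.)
{ 'e' }

PREDICT(A → e g) = (FIRST(RHS) \ {ε}) ∪ (FOLLOW(A) if ε ∈ FIRST(RHS), i.e. RHS ⇒* ε)
FIRST(e g) = { 'e' }
ε ∉ FIRST(e g), so FOLLOW(A) is not added.
PREDICT(A → e g) = { 'e' }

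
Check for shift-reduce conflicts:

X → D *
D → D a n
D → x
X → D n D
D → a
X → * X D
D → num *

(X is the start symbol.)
A shift-reduce conflict occurs when an LR(0) state has both:
  - a complete (reduce) item [A → α .] (dot at the end), and
  - a shift item [B → β . c γ] (dot before a terminal).

Augment with X' → X and build the canonical LR(0) collection (I0 = CLOSURE({[X' → . X]}), then GOTO on every symbol after a dot until no new states appear). It has 15 states:
  I0: { [D → . D a n], [D → . a], [D → . num *], [D → . x], [X → . * X D], [X → . D *], [X → . D n D], [X' → . X] }  — shift
  I1: { [D → . D a n], [D → . a], [D → . num *], [D → . x], [X → * . X D], [X → . * X D], [X → . D *], [X → . D n D] }  — shift
  I2: { [D → D . a n], [X → D . *], [X → D . n D] }  — shift
  I3: { [X' → X .] }  — accept
  I4: { [D → a .] }  — reduce
  I5: { [D → num . *] }  — shift
  I6: { [D → x .] }  — reduce
  I7: { [D → num * .] }  — reduce
  I8: { [X → D * .] }  — reduce
  I9: { [D → D a . n] }  — shift
  I10: { [D → . D a n], [D → . a], [D → . num *], [D → . x], [X → D n . D] }  — shift
  I11: { [D → D . a n], [X → D n D .] }  — shift, reduce
  I12: { [D → D a n .] }  — reduce
  I13: { [D → . D a n], [D → . a], [D → . num *], [D → . x], [X → * X . D] }  — shift
  I14: { [D → D . a n], [X → * X D .] }  — shift, reduce

I11 contains reduce item [X → D n D .] and shift item [D → D . a n] — shift-reduce conflict.
I14 contains reduce item [X → * X D .] and shift item [D → D . a n] — shift-reduce conflict.

Answer: Yes — I11: [X → D n D .] vs [D → D . a n]; I14: [X → * X D .] vs [D → D . a n]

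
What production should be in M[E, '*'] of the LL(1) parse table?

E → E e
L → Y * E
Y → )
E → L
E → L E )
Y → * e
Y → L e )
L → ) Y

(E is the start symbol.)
To find M[E, '*'], we find productions for E where '*' is in the predict set (PREDICT(N → α) = (FIRST(α) \ {ε}) ∪ (FOLLOW(N) if α ⇒* ε)).

Relevant sets:
  FIRST(E) = { ')', '*' }
  FIRST(L) = { ')', '*' }

E → E e: PREDICT = { ')', '*' }
  '*' is in predict set, so this production goes in M[E, '*']
E → L: PREDICT = { ')', '*' }
  '*' is in predict set, so this production goes in M[E, '*']
E → L E ): PREDICT = { ')', '*' }
  '*' is in predict set, so this production goes in M[E, '*']

M[E, '*'] = E → E e, E → L, E → L E )  (a multiply-defined cell — the grammar is not LL(1))

Answer: E → E e, E → L, E → L E )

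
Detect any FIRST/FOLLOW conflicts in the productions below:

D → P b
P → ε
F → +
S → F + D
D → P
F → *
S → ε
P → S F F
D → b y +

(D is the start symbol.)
Yes. D → P b with FOLLOW(D) on { '*', '+' }; P → S F F with FOLLOW(P) on { '*', '+' }; S → F '+' D with FOLLOW(S) on { '*', '+' }

A FIRST/FOLLOW conflict occurs when a non-terminal N has a nullable alternative N → β (β ⇒* ε) and another alternative N → α with FIRST(α) ∩ FOLLOW(N) ≠ ∅: on such a lookahead the parser cannot decide between expanding α and letting N vanish via β.

Nullable non-terminals: D, P, S.
FIRST sets used below: FIRST(P) = { '*', '+', ε }, FIRST(S) = { '*', '+', ε }, FIRST(F) = { '*', '+' }

D: nullable alternative(s) D → P; FOLLOW(D) = { $, '*', '+' }
  D → P b: FIRST \ {ε} = { '*', '+', 'b' } — overlaps FOLLOW(D) on { '*', '+' }: CONFLICT
  D → P: FIRST \ {ε} = { '*', '+' } — this is the only nullable alternative, skip
  D → b y +: FIRST \ {ε} = { 'b' } — disjoint from FOLLOW(D)

P: nullable alternative(s) P → ε; FOLLOW(P) = { $, '*', '+', 'b' }
  P → ε: FIRST \ {ε} = { } — this is the only nullable alternative, skip
  P → S F F: FIRST \ {ε} = { '*', '+' } — overlaps FOLLOW(P) on { '*', '+' }: CONFLICT

S: nullable alternative(s) S → ε; FOLLOW(S) = { '*', '+' }
  S → F + D: FIRST \ {ε} = { '*', '+' } — overlaps FOLLOW(S) on { '*', '+' }: CONFLICT
  S → ε: FIRST \ {ε} = { } — this is the only nullable alternative, skip

F has no nullable alternative, so no FIRST/FOLLOW check is needed there.

So the grammar has 3 FIRST/FOLLOW conflicts (marked CONFLICT above).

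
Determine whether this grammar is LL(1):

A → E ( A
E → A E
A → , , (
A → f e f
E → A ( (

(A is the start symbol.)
A grammar is LL(1) if for each non-terminal N with multiple productions, the predict sets of those productions are pairwise disjoint, where PREDICT(N → α) = (FIRST(α) \ {ε}) ∪ (FOLLOW(N) if α ⇒* ε).

Relevant sets:
  FIRST(E) = { ',', 'f' }
  FIRST(A) = { ',', 'f' }

For A:
  PREDICT(A → E '(' A) = { ',', 'f' }
  PREDICT(A → ',' ',' '(') = { ',' }
  PREDICT(A → f e f) = { 'f' }
For E:
  PREDICT(E → A E) = { ',', 'f' }
  PREDICT(E → A '(' '(') = { ',', 'f' }

Conflict found: Predict set conflict for A: { ',' }
The grammar is NOT LL(1).

Answer: No. Predict set conflict for A: { ',' }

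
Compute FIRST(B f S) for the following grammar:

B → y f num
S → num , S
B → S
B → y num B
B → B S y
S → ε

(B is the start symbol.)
FIRST sets of the non-terminals involved (from the grammar, by fixed-point iteration):
  FIRST(B) = { 'num', 'y', ε }

To compute FIRST(B f S), process the symbols left to right:
Symbol B is a non-terminal. Add FIRST(B) \ {ε} = { 'num', 'y' }
B is nullable (ε ∈ FIRST(B)), continue to the next symbol.
Symbol f is a terminal. Add 'f' and stop.
FIRST(B f S) = { 'f', 'num', 'y' }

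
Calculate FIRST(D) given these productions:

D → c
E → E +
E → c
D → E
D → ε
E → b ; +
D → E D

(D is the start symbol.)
{ 'b', 'c', ε }

To compute FIRST(D), examine every production with D on the left-hand side, reading each right-hand side left to right until a non-nullable symbol is reached.

FIRST sets of the other non-terminals involved (by the same procedure, iterated to a fixed point):
  FIRST(E) = { 'b', 'c' }

From D → c:
  - c is a terminal: add 'c' and stop
From D → E:
  - E is a non-terminal: add FIRST(E) \ {ε} = { 'b', 'c' }
    E is not nullable, so stop
From D → ε:
  - ε-production, so ε ∈ FIRST(D)
From D → E D:
  - E is a non-terminal: add FIRST(E) \ {ε} = { 'b', 'c' }
    E is not nullable, so stop

Collecting: FIRST(D) = { 'b', 'c', ε }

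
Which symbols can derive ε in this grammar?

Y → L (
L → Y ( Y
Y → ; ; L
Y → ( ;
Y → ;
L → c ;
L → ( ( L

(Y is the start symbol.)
A non-terminal is nullable if it can derive ε (the empty string): either it has an ε-production, or it has a production whose right-hand side consists entirely of nullable non-terminals.

There are no ε-productions, so no non-terminal can derive ε.
No non-terminals are nullable.

Answer: None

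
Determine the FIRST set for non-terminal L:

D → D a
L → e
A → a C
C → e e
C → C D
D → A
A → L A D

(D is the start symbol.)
{ 'e' }

From L → e:
  - e is a terminal: add 'e' and stop

Collecting: FIRST(L) = { 'e' }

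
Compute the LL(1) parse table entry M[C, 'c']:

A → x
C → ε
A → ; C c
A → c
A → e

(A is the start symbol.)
C → ε

To find M[C, 'c'], we find productions for C where 'c' is in the predict set (PREDICT(N → α) = (FIRST(α) \ {ε}) ∪ (FOLLOW(N) if α ⇒* ε)).

Relevant sets:
  FOLLOW(C) = { 'c' }

C → ε: PREDICT = { 'c' }
  'c' is in predict set, so this production goes in M[C, 'c']

M[C, 'c'] = C → ε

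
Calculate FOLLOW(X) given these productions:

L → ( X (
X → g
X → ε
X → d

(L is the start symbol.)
{ '(' }

To compute FOLLOW(X), find every occurrence of X on a right-hand side N → α X β: add FIRST(β) \ {ε}, and if β is empty or nullable also add FOLLOW(N). Iterate to a fixed point.

In L → ( X (: X is followed by '(', add FIRST('(') \ {ε} = { '(' }

Taking the union: FOLLOW(X) = { '(' }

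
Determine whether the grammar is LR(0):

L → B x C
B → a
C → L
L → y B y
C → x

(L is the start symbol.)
Yes, the grammar is LR(0)

Augment with L' → L and build the canonical LR(0) collection (I0 = CLOSURE({[L' → . L]}), then GOTO on every symbol after a dot until no new states appear). It has 11 states:
  I0: { [B → . a], [L → . B x C], [L → . y B y], [L' → . L] }  — shift
  I1: { [L → B . x C] }  — shift
  I2: { [L' → L .] }  — accept
  I3: { [B → a .] }  — reduce
  I4: { [B → . a], [L → y . B y] }  — shift
  I5: { [L → y B . y] }  — shift
  I6: { [L → y B y .] }  — reduce
  I7: { [B → . a], [C → . L], [C → . x], [L → . B x C], [L → . y B y], [L → B x . C] }  — shift
  I8: { [L → B x C .] }  — reduce
  I9: { [C → L .] }  — reduce
  I10: { [C → x .] }  — reduce

Every state is either a pure shift/goto state or contains exactly one complete item and nothing to shift — no conflicts. The grammar is LR(0).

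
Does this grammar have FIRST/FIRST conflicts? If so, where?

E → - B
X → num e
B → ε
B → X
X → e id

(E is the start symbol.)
A FIRST/FIRST conflict occurs when two productions N → α and N → β for the same non-terminal have FIRST(α) ∩ FIRST(β) ≠ ∅ (with ε ∈ FIRST of a nullable right-hand side, so two nullable alternatives also conflict).

FIRST sets of the non-terminals at (or reachable through a nullable prefix from) the front of some alternative:
  FIRST(X) = { 'e', 'num' }

Productions for X:
  X → num e: FIRST = { 'num' }
  X → e id: FIRST = { 'e' }
Productions for B:
  B → ε: FIRST = { ε }
  B → X: FIRST = { 'e', 'num' }
E has only one production, so no FIRST/FIRST conflict is possible there.

All alternatives of each non-terminal have pairwise disjoint FIRST sets.

Answer: No FIRST/FIRST conflicts.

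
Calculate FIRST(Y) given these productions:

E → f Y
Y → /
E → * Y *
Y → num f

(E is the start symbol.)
{ '/', 'num' }

From Y → /:
  - '/' is a terminal: add '/' and stop
From Y → num f:
  - num is a terminal: add 'num' and stop

Collecting: FIRST(Y) = { '/', 'num' }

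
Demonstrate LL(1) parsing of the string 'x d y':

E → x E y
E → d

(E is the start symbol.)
LL(1) parsing maintains a stack (initially the start symbol over $) and the input. At each step: if the stack top is a terminal, match it against the current input token; if it is a non-terminal N, replace it with the RHS of M[N, lookahead] (the unique production whose predict set contains the lookahead).

Stack is shown with the top on the left.

Stack    Input    Action
------------------------
E $      x d y $  output E → x E y
x E y $  x d y $  match 'x'
E y $    d y $    output E → d
d y $    d y $    match 'd'
y $      y $      match 'y'
$        $        accept

The string is accepted.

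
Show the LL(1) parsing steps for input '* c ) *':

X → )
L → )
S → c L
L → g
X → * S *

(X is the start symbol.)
Stack is shown with the top on the left.

Stack    Input      Action
--------------------------
X $      * c ) * $  output X → * S *
* S * $  * c ) * $  match '*'
S * $    c ) * $    output S → c L
c L * $  c ) * $    match 'c'
L * $    ) * $      output L → )
) * $    ) * $      match ')'
* $      * $        match '*'
$        $          accept

The string is accepted.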